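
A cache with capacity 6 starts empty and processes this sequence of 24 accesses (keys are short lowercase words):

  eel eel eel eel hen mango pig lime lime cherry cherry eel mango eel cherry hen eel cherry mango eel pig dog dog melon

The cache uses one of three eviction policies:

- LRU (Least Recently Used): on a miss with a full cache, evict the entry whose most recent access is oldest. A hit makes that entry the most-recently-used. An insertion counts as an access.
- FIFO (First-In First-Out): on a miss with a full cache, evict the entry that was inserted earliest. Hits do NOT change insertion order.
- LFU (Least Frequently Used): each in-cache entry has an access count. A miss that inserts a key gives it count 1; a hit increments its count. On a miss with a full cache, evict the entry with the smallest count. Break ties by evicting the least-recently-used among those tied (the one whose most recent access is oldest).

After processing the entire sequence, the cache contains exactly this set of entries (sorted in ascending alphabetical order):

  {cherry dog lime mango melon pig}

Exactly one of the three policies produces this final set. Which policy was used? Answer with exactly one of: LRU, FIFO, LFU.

Answer: FIFO

Derivation:
Simulating under each policy and comparing final sets:
  LRU: final set = {cherry dog eel mango melon pig} -> differs
  FIFO: final set = {cherry dog lime mango melon pig} -> MATCHES target
  LFU: final set = {cherry dog eel mango melon pig} -> differs
Only FIFO produces the target set.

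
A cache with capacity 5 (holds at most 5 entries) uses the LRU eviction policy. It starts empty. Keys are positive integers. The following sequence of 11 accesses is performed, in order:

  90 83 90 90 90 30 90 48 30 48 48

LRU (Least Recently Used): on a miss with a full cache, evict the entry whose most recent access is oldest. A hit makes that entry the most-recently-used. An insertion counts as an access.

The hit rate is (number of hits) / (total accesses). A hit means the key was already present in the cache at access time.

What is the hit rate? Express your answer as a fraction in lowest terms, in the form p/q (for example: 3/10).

Answer: 7/11

Derivation:
LRU simulation (capacity=5):
  1. access 90: MISS. Cache (LRU->MRU): [90]
  2. access 83: MISS. Cache (LRU->MRU): [90 83]
  3. access 90: HIT. Cache (LRU->MRU): [83 90]
  4. access 90: HIT. Cache (LRU->MRU): [83 90]
  5. access 90: HIT. Cache (LRU->MRU): [83 90]
  6. access 30: MISS. Cache (LRU->MRU): [83 90 30]
  7. access 90: HIT. Cache (LRU->MRU): [83 30 90]
  8. access 48: MISS. Cache (LRU->MRU): [83 30 90 48]
  9. access 30: HIT. Cache (LRU->MRU): [83 90 48 30]
  10. access 48: HIT. Cache (LRU->MRU): [83 90 30 48]
  11. access 48: HIT. Cache (LRU->MRU): [83 90 30 48]
Total: 7 hits, 4 misses, 0 evictions

Hit rate = 7/11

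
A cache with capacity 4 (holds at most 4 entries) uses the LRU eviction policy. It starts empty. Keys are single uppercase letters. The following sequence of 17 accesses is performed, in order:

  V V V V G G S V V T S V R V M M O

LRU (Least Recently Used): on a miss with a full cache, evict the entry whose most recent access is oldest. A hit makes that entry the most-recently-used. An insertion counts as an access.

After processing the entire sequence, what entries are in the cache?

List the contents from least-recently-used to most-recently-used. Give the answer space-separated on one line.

LRU simulation (capacity=4):
  1. access V: MISS. Cache (LRU->MRU): [V]
  2. access V: HIT. Cache (LRU->MRU): [V]
  3. access V: HIT. Cache (LRU->MRU): [V]
  4. access V: HIT. Cache (LRU->MRU): [V]
  5. access G: MISS. Cache (LRU->MRU): [V G]
  6. access G: HIT. Cache (LRU->MRU): [V G]
  7. access S: MISS. Cache (LRU->MRU): [V G S]
  8. access V: HIT. Cache (LRU->MRU): [G S V]
  9. access V: HIT. Cache (LRU->MRU): [G S V]
  10. access T: MISS. Cache (LRU->MRU): [G S V T]
  11. access S: HIT. Cache (LRU->MRU): [G V T S]
  12. access V: HIT. Cache (LRU->MRU): [G T S V]
  13. access R: MISS, evict G. Cache (LRU->MRU): [T S V R]
  14. access V: HIT. Cache (LRU->MRU): [T S R V]
  15. access M: MISS, evict T. Cache (LRU->MRU): [S R V M]
  16. access M: HIT. Cache (LRU->MRU): [S R V M]
  17. access O: MISS, evict S. Cache (LRU->MRU): [R V M O]
Total: 10 hits, 7 misses, 3 evictions

Answer: R V M O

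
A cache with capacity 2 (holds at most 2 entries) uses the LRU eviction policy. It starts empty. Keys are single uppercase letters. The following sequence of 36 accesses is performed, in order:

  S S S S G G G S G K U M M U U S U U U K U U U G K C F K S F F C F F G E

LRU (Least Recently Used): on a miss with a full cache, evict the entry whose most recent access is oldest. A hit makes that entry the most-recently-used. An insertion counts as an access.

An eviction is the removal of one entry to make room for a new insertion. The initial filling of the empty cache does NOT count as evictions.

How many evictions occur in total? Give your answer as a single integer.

LRU simulation (capacity=2):
  1. access S: MISS. Cache (LRU->MRU): [S]
  2. access S: HIT. Cache (LRU->MRU): [S]
  3. access S: HIT. Cache (LRU->MRU): [S]
  4. access S: HIT. Cache (LRU->MRU): [S]
  5. access G: MISS. Cache (LRU->MRU): [S G]
  6. access G: HIT. Cache (LRU->MRU): [S G]
  7. access G: HIT. Cache (LRU->MRU): [S G]
  8. access S: HIT. Cache (LRU->MRU): [G S]
  9. access G: HIT. Cache (LRU->MRU): [S G]
  10. access K: MISS, evict S. Cache (LRU->MRU): [G K]
  11. access U: MISS, evict G. Cache (LRU->MRU): [K U]
  12. access M: MISS, evict K. Cache (LRU->MRU): [U M]
  13. access M: HIT. Cache (LRU->MRU): [U M]
  14. access U: HIT. Cache (LRU->MRU): [M U]
  15. access U: HIT. Cache (LRU->MRU): [M U]
  16. access S: MISS, evict M. Cache (LRU->MRU): [U S]
  17. access U: HIT. Cache (LRU->MRU): [S U]
  18. access U: HIT. Cache (LRU->MRU): [S U]
  19. access U: HIT. Cache (LRU->MRU): [S U]
  20. access K: MISS, evict S. Cache (LRU->MRU): [U K]
  21. access U: HIT. Cache (LRU->MRU): [K U]
  22. access U: HIT. Cache (LRU->MRU): [K U]
  23. access U: HIT. Cache (LRU->MRU): [K U]
  24. access G: MISS, evict K. Cache (LRU->MRU): [U G]
  25. access K: MISS, evict U. Cache (LRU->MRU): [G K]
  26. access C: MISS, evict G. Cache (LRU->MRU): [K C]
  27. access F: MISS, evict K. Cache (LRU->MRU): [C F]
  28. access K: MISS, evict C. Cache (LRU->MRU): [F K]
  29. access S: MISS, evict F. Cache (LRU->MRU): [K S]
  30. access F: MISS, evict K. Cache (LRU->MRU): [S F]
  31. access F: HIT. Cache (LRU->MRU): [S F]
  32. access C: MISS, evict S. Cache (LRU->MRU): [F C]
  33. access F: HIT. Cache (LRU->MRU): [C F]
  34. access F: HIT. Cache (LRU->MRU): [C F]
  35. access G: MISS, evict C. Cache (LRU->MRU): [F G]
  36. access E: MISS, evict F. Cache (LRU->MRU): [G E]
Total: 19 hits, 17 misses, 15 evictions

Answer: 15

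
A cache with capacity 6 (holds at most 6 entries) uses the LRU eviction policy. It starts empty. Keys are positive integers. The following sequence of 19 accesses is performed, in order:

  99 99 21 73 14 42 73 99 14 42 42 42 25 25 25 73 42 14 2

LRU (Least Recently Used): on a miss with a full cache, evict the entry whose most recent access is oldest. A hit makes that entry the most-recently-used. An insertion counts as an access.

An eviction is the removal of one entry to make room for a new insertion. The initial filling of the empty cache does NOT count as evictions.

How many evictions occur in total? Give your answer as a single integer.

Answer: 1

Derivation:
LRU simulation (capacity=6):
  1. access 99: MISS. Cache (LRU->MRU): [99]
  2. access 99: HIT. Cache (LRU->MRU): [99]
  3. access 21: MISS. Cache (LRU->MRU): [99 21]
  4. access 73: MISS. Cache (LRU->MRU): [99 21 73]
  5. access 14: MISS. Cache (LRU->MRU): [99 21 73 14]
  6. access 42: MISS. Cache (LRU->MRU): [99 21 73 14 42]
  7. access 73: HIT. Cache (LRU->MRU): [99 21 14 42 73]
  8. access 99: HIT. Cache (LRU->MRU): [21 14 42 73 99]
  9. access 14: HIT. Cache (LRU->MRU): [21 42 73 99 14]
  10. access 42: HIT. Cache (LRU->MRU): [21 73 99 14 42]
  11. access 42: HIT. Cache (LRU->MRU): [21 73 99 14 42]
  12. access 42: HIT. Cache (LRU->MRU): [21 73 99 14 42]
  13. access 25: MISS. Cache (LRU->MRU): [21 73 99 14 42 25]
  14. access 25: HIT. Cache (LRU->MRU): [21 73 99 14 42 25]
  15. access 25: HIT. Cache (LRU->MRU): [21 73 99 14 42 25]
  16. access 73: HIT. Cache (LRU->MRU): [21 99 14 42 25 73]
  17. access 42: HIT. Cache (LRU->MRU): [21 99 14 25 73 42]
  18. access 14: HIT. Cache (LRU->MRU): [21 99 25 73 42 14]
  19. access 2: MISS, evict 21. Cache (LRU->MRU): [99 25 73 42 14 2]
Total: 12 hits, 7 misses, 1 evictions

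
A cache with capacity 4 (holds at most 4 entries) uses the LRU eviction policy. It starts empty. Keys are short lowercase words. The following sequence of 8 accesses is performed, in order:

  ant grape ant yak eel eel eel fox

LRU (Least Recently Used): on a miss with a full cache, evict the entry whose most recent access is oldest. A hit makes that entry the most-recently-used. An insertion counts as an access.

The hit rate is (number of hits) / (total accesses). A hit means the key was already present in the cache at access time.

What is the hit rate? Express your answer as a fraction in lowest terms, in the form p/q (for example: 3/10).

LRU simulation (capacity=4):
  1. access ant: MISS. Cache (LRU->MRU): [ant]
  2. access grape: MISS. Cache (LRU->MRU): [ant grape]
  3. access ant: HIT. Cache (LRU->MRU): [grape ant]
  4. access yak: MISS. Cache (LRU->MRU): [grape ant yak]
  5. access eel: MISS. Cache (LRU->MRU): [grape ant yak eel]
  6. access eel: HIT. Cache (LRU->MRU): [grape ant yak eel]
  7. access eel: HIT. Cache (LRU->MRU): [grape ant yak eel]
  8. access fox: MISS, evict grape. Cache (LRU->MRU): [ant yak eel fox]
Total: 3 hits, 5 misses, 1 evictions

Hit rate = 3/8

Answer: 3/8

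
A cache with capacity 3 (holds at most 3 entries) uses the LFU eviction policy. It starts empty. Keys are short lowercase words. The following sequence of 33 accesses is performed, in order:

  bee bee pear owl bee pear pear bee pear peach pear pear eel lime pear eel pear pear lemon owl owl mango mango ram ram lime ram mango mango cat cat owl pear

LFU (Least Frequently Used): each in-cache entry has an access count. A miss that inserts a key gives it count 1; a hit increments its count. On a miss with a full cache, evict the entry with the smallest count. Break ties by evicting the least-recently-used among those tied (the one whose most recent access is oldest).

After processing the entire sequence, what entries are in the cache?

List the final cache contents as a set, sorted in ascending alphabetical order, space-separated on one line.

LFU simulation (capacity=3):
  1. access bee: MISS. Cache: [bee(c=1)]
  2. access bee: HIT, count now 2. Cache: [bee(c=2)]
  3. access pear: MISS. Cache: [pear(c=1) bee(c=2)]
  4. access owl: MISS. Cache: [pear(c=1) owl(c=1) bee(c=2)]
  5. access bee: HIT, count now 3. Cache: [pear(c=1) owl(c=1) bee(c=3)]
  6. access pear: HIT, count now 2. Cache: [owl(c=1) pear(c=2) bee(c=3)]
  7. access pear: HIT, count now 3. Cache: [owl(c=1) bee(c=3) pear(c=3)]
  8. access bee: HIT, count now 4. Cache: [owl(c=1) pear(c=3) bee(c=4)]
  9. access pear: HIT, count now 4. Cache: [owl(c=1) bee(c=4) pear(c=4)]
  10. access peach: MISS, evict owl(c=1). Cache: [peach(c=1) bee(c=4) pear(c=4)]
  11. access pear: HIT, count now 5. Cache: [peach(c=1) bee(c=4) pear(c=5)]
  12. access pear: HIT, count now 6. Cache: [peach(c=1) bee(c=4) pear(c=6)]
  13. access eel: MISS, evict peach(c=1). Cache: [eel(c=1) bee(c=4) pear(c=6)]
  14. access lime: MISS, evict eel(c=1). Cache: [lime(c=1) bee(c=4) pear(c=6)]
  15. access pear: HIT, count now 7. Cache: [lime(c=1) bee(c=4) pear(c=7)]
  16. access eel: MISS, evict lime(c=1). Cache: [eel(c=1) bee(c=4) pear(c=7)]
  17. access pear: HIT, count now 8. Cache: [eel(c=1) bee(c=4) pear(c=8)]
  18. access pear: HIT, count now 9. Cache: [eel(c=1) bee(c=4) pear(c=9)]
  19. access lemon: MISS, evict eel(c=1). Cache: [lemon(c=1) bee(c=4) pear(c=9)]
  20. access owl: MISS, evict lemon(c=1). Cache: [owl(c=1) bee(c=4) pear(c=9)]
  21. access owl: HIT, count now 2. Cache: [owl(c=2) bee(c=4) pear(c=9)]
  22. access mango: MISS, evict owl(c=2). Cache: [mango(c=1) bee(c=4) pear(c=9)]
  23. access mango: HIT, count now 2. Cache: [mango(c=2) bee(c=4) pear(c=9)]
  24. access ram: MISS, evict mango(c=2). Cache: [ram(c=1) bee(c=4) pear(c=9)]
  25. access ram: HIT, count now 2. Cache: [ram(c=2) bee(c=4) pear(c=9)]
  26. access lime: MISS, evict ram(c=2). Cache: [lime(c=1) bee(c=4) pear(c=9)]
  27. access ram: MISS, evict lime(c=1). Cache: [ram(c=1) bee(c=4) pear(c=9)]
  28. access mango: MISS, evict ram(c=1). Cache: [mango(c=1) bee(c=4) pear(c=9)]
  29. access mango: HIT, count now 2. Cache: [mango(c=2) bee(c=4) pear(c=9)]
  30. access cat: MISS, evict mango(c=2). Cache: [cat(c=1) bee(c=4) pear(c=9)]
  31. access cat: HIT, count now 2. Cache: [cat(c=2) bee(c=4) pear(c=9)]
  32. access owl: MISS, evict cat(c=2). Cache: [owl(c=1) bee(c=4) pear(c=9)]
  33. access pear: HIT, count now 10. Cache: [owl(c=1) bee(c=4) pear(c=10)]
Total: 17 hits, 16 misses, 13 evictions

Answer: bee owl pear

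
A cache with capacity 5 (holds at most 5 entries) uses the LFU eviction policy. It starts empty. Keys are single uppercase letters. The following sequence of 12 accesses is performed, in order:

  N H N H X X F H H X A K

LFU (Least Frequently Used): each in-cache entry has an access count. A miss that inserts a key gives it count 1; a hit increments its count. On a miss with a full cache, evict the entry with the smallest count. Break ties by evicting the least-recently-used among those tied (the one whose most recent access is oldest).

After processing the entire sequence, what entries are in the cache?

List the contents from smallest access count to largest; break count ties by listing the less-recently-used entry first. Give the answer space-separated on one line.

LFU simulation (capacity=5):
  1. access N: MISS. Cache: [N(c=1)]
  2. access H: MISS. Cache: [N(c=1) H(c=1)]
  3. access N: HIT, count now 2. Cache: [H(c=1) N(c=2)]
  4. access H: HIT, count now 2. Cache: [N(c=2) H(c=2)]
  5. access X: MISS. Cache: [X(c=1) N(c=2) H(c=2)]
  6. access X: HIT, count now 2. Cache: [N(c=2) H(c=2) X(c=2)]
  7. access F: MISS. Cache: [F(c=1) N(c=2) H(c=2) X(c=2)]
  8. access H: HIT, count now 3. Cache: [F(c=1) N(c=2) X(c=2) H(c=3)]
  9. access H: HIT, count now 4. Cache: [F(c=1) N(c=2) X(c=2) H(c=4)]
  10. access X: HIT, count now 3. Cache: [F(c=1) N(c=2) X(c=3) H(c=4)]
  11. access A: MISS. Cache: [F(c=1) A(c=1) N(c=2) X(c=3) H(c=4)]
  12. access K: MISS, evict F(c=1). Cache: [A(c=1) K(c=1) N(c=2) X(c=3) H(c=4)]
Total: 6 hits, 6 misses, 1 evictions

Answer: A K N X H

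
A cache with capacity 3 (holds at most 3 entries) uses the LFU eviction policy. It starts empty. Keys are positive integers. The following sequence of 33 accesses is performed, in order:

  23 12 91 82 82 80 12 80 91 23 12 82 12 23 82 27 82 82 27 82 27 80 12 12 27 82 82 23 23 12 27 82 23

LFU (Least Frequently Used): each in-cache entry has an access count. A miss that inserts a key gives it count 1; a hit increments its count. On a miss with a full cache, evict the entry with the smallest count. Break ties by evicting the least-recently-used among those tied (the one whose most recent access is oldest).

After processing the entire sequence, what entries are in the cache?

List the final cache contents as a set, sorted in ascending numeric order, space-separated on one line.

Answer: 23 27 82

Derivation:
LFU simulation (capacity=3):
  1. access 23: MISS. Cache: [23(c=1)]
  2. access 12: MISS. Cache: [23(c=1) 12(c=1)]
  3. access 91: MISS. Cache: [23(c=1) 12(c=1) 91(c=1)]
  4. access 82: MISS, evict 23(c=1). Cache: [12(c=1) 91(c=1) 82(c=1)]
  5. access 82: HIT, count now 2. Cache: [12(c=1) 91(c=1) 82(c=2)]
  6. access 80: MISS, evict 12(c=1). Cache: [91(c=1) 80(c=1) 82(c=2)]
  7. access 12: MISS, evict 91(c=1). Cache: [80(c=1) 12(c=1) 82(c=2)]
  8. access 80: HIT, count now 2. Cache: [12(c=1) 82(c=2) 80(c=2)]
  9. access 91: MISS, evict 12(c=1). Cache: [91(c=1) 82(c=2) 80(c=2)]
  10. access 23: MISS, evict 91(c=1). Cache: [23(c=1) 82(c=2) 80(c=2)]
  11. access 12: MISS, evict 23(c=1). Cache: [12(c=1) 82(c=2) 80(c=2)]
  12. access 82: HIT, count now 3. Cache: [12(c=1) 80(c=2) 82(c=3)]
  13. access 12: HIT, count now 2. Cache: [80(c=2) 12(c=2) 82(c=3)]
  14. access 23: MISS, evict 80(c=2). Cache: [23(c=1) 12(c=2) 82(c=3)]
  15. access 82: HIT, count now 4. Cache: [23(c=1) 12(c=2) 82(c=4)]
  16. access 27: MISS, evict 23(c=1). Cache: [27(c=1) 12(c=2) 82(c=4)]
  17. access 82: HIT, count now 5. Cache: [27(c=1) 12(c=2) 82(c=5)]
  18. access 82: HIT, count now 6. Cache: [27(c=1) 12(c=2) 82(c=6)]
  19. access 27: HIT, count now 2. Cache: [12(c=2) 27(c=2) 82(c=6)]
  20. access 82: HIT, count now 7. Cache: [12(c=2) 27(c=2) 82(c=7)]
  21. access 27: HIT, count now 3. Cache: [12(c=2) 27(c=3) 82(c=7)]
  22. access 80: MISS, evict 12(c=2). Cache: [80(c=1) 27(c=3) 82(c=7)]
  23. access 12: MISS, evict 80(c=1). Cache: [12(c=1) 27(c=3) 82(c=7)]
  24. access 12: HIT, count now 2. Cache: [12(c=2) 27(c=3) 82(c=7)]
  25. access 27: HIT, count now 4. Cache: [12(c=2) 27(c=4) 82(c=7)]
  26. access 82: HIT, count now 8. Cache: [12(c=2) 27(c=4) 82(c=8)]
  27. access 82: HIT, count now 9. Cache: [12(c=2) 27(c=4) 82(c=9)]
  28. access 23: MISS, evict 12(c=2). Cache: [23(c=1) 27(c=4) 82(c=9)]
  29. access 23: HIT, count now 2. Cache: [23(c=2) 27(c=4) 82(c=9)]
  30. access 12: MISS, evict 23(c=2). Cache: [12(c=1) 27(c=4) 82(c=9)]
  31. access 27: HIT, count now 5. Cache: [12(c=1) 27(c=5) 82(c=9)]
  32. access 82: HIT, count now 10. Cache: [12(c=1) 27(c=5) 82(c=10)]
  33. access 23: MISS, evict 12(c=1). Cache: [23(c=1) 27(c=5) 82(c=10)]
Total: 17 hits, 16 misses, 13 evictions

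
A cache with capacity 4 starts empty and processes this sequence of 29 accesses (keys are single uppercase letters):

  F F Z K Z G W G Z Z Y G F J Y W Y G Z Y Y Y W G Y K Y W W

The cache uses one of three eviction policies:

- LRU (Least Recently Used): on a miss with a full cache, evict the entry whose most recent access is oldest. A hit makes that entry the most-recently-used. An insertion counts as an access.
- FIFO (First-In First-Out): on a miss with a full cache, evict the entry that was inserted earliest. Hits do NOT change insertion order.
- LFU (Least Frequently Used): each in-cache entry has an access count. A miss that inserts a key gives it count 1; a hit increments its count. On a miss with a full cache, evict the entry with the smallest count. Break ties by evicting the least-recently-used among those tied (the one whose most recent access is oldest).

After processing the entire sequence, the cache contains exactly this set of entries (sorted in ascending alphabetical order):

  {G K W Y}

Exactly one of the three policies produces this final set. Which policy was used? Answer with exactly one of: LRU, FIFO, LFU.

Answer: LRU

Derivation:
Simulating under each policy and comparing final sets:
  LRU: final set = {G K W Y} -> MATCHES target
  FIFO: final set = {K W Y Z} -> differs
  LFU: final set = {G W Y Z} -> differs
Only LRU produces the target set.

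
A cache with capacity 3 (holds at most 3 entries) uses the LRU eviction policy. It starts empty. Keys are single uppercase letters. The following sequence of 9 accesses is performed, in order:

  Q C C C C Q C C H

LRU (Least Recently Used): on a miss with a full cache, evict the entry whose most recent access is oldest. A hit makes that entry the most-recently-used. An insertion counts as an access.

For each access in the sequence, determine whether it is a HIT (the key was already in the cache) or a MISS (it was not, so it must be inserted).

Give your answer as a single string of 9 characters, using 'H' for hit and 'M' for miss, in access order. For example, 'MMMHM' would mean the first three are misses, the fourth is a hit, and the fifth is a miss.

LRU simulation (capacity=3):
  1. access Q: MISS. Cache (LRU->MRU): [Q]
  2. access C: MISS. Cache (LRU->MRU): [Q C]
  3. access C: HIT. Cache (LRU->MRU): [Q C]
  4. access C: HIT. Cache (LRU->MRU): [Q C]
  5. access C: HIT. Cache (LRU->MRU): [Q C]
  6. access Q: HIT. Cache (LRU->MRU): [C Q]
  7. access C: HIT. Cache (LRU->MRU): [Q C]
  8. access C: HIT. Cache (LRU->MRU): [Q C]
  9. access H: MISS. Cache (LRU->MRU): [Q C H]
Total: 6 hits, 3 misses, 0 evictions

Answer: MMHHHHHHM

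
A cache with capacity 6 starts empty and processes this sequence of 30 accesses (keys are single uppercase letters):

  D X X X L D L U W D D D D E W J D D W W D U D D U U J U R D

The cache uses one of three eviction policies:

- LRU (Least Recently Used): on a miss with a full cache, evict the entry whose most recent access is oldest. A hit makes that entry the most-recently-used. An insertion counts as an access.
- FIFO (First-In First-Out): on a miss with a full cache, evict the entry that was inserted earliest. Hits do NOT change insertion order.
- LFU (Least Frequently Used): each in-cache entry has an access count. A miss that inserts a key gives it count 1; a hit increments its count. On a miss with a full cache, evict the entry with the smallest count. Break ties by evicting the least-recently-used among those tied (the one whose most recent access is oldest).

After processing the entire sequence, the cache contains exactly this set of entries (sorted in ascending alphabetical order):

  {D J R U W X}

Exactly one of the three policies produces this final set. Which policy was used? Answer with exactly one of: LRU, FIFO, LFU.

Simulating under each policy and comparing final sets:
  LRU: final set = {D E J R U W} -> differs
  FIFO: final set = {D E J R U W} -> differs
  LFU: final set = {D J R U W X} -> MATCHES target
Only LFU produces the target set.

Answer: LFU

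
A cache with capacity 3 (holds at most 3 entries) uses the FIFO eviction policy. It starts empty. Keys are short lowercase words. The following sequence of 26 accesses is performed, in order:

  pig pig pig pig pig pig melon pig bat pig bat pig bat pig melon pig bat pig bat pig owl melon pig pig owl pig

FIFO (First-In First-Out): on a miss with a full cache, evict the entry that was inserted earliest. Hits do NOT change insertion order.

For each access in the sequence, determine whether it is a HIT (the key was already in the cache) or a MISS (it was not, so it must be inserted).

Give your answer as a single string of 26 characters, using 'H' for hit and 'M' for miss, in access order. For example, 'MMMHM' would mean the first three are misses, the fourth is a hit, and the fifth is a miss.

Answer: MHHHHHMHMHHHHHHHHHHHMHMHHH

Derivation:
FIFO simulation (capacity=3):
  1. access pig: MISS. Cache (old->new): [pig]
  2. access pig: HIT. Cache (old->new): [pig]
  3. access pig: HIT. Cache (old->new): [pig]
  4. access pig: HIT. Cache (old->new): [pig]
  5. access pig: HIT. Cache (old->new): [pig]
  6. access pig: HIT. Cache (old->new): [pig]
  7. access melon: MISS. Cache (old->new): [pig melon]
  8. access pig: HIT. Cache (old->new): [pig melon]
  9. access bat: MISS. Cache (old->new): [pig melon bat]
  10. access pig: HIT. Cache (old->new): [pig melon bat]
  11. access bat: HIT. Cache (old->new): [pig melon bat]
  12. access pig: HIT. Cache (old->new): [pig melon bat]
  13. access bat: HIT. Cache (old->new): [pig melon bat]
  14. access pig: HIT. Cache (old->new): [pig melon bat]
  15. access melon: HIT. Cache (old->new): [pig melon bat]
  16. access pig: HIT. Cache (old->new): [pig melon bat]
  17. access bat: HIT. Cache (old->new): [pig melon bat]
  18. access pig: HIT. Cache (old->new): [pig melon bat]
  19. access bat: HIT. Cache (old->new): [pig melon bat]
  20. access pig: HIT. Cache (old->new): [pig melon bat]
  21. access owl: MISS, evict pig. Cache (old->new): [melon bat owl]
  22. access melon: HIT. Cache (old->new): [melon bat owl]
  23. access pig: MISS, evict melon. Cache (old->new): [bat owl pig]
  24. access pig: HIT. Cache (old->new): [bat owl pig]
  25. access owl: HIT. Cache (old->new): [bat owl pig]
  26. access pig: HIT. Cache (old->new): [bat owl pig]
Total: 21 hits, 5 misses, 2 evictions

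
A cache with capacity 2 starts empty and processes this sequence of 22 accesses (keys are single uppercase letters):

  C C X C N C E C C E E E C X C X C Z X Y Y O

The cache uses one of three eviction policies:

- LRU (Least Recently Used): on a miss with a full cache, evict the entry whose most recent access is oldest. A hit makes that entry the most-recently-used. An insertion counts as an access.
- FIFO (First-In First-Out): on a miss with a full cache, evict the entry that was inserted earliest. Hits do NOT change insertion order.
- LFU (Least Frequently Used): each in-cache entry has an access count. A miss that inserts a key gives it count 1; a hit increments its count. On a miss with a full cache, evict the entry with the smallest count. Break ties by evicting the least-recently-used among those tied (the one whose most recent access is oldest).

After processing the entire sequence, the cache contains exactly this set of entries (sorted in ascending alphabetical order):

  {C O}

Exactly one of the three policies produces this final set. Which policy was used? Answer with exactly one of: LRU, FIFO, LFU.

Simulating under each policy and comparing final sets:
  LRU: final set = {O Y} -> differs
  FIFO: final set = {O Y} -> differs
  LFU: final set = {C O} -> MATCHES target
Only LFU produces the target set.

Answer: LFU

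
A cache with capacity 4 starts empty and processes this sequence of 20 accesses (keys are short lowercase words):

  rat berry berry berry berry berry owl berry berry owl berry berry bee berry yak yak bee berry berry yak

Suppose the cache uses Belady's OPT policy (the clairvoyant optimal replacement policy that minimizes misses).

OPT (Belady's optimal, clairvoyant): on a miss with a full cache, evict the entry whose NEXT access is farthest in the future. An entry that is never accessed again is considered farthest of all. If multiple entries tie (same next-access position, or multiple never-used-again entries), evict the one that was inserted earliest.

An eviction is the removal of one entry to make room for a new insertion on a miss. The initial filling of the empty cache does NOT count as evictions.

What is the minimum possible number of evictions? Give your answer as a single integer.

OPT (Belady) simulation (capacity=4):
  1. access rat: MISS. Cache: [rat]
  2. access berry: MISS. Cache: [rat berry]
  3. access berry: HIT. Next use of berry: step 4. Cache: [rat berry]
  4. access berry: HIT. Next use of berry: step 5. Cache: [rat berry]
  5. access berry: HIT. Next use of berry: step 6. Cache: [rat berry]
  6. access berry: HIT. Next use of berry: step 8. Cache: [rat berry]
  7. access owl: MISS. Cache: [rat berry owl]
  8. access berry: HIT. Next use of berry: step 9. Cache: [rat berry owl]
  9. access berry: HIT. Next use of berry: step 11. Cache: [rat berry owl]
  10. access owl: HIT. Next use of owl: never. Cache: [rat berry owl]
  11. access berry: HIT. Next use of berry: step 12. Cache: [rat berry owl]
  12. access berry: HIT. Next use of berry: step 14. Cache: [rat berry owl]
  13. access bee: MISS. Cache: [rat berry owl bee]
  14. access berry: HIT. Next use of berry: step 18. Cache: [rat berry owl bee]
  15. access yak: MISS, evict rat (next use: never). Cache: [berry owl bee yak]
  16. access yak: HIT. Next use of yak: step 20. Cache: [berry owl bee yak]
  17. access bee: HIT. Next use of bee: never. Cache: [berry owl bee yak]
  18. access berry: HIT. Next use of berry: step 19. Cache: [berry owl bee yak]
  19. access berry: HIT. Next use of berry: never. Cache: [berry owl bee yak]
  20. access yak: HIT. Next use of yak: never. Cache: [berry owl bee yak]
Total: 15 hits, 5 misses, 1 evictions

Answer: 1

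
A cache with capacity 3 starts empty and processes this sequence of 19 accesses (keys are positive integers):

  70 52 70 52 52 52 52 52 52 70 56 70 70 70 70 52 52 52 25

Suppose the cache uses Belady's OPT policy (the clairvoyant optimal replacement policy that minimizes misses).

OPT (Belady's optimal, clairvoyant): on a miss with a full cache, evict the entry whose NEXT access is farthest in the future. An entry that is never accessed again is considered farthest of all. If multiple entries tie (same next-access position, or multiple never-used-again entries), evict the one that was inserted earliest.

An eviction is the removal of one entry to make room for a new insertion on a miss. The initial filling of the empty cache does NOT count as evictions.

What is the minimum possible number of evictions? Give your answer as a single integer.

OPT (Belady) simulation (capacity=3):
  1. access 70: MISS. Cache: [70]
  2. access 52: MISS. Cache: [70 52]
  3. access 70: HIT. Next use of 70: step 10. Cache: [70 52]
  4. access 52: HIT. Next use of 52: step 5. Cache: [70 52]
  5. access 52: HIT. Next use of 52: step 6. Cache: [70 52]
  6. access 52: HIT. Next use of 52: step 7. Cache: [70 52]
  7. access 52: HIT. Next use of 52: step 8. Cache: [70 52]
  8. access 52: HIT. Next use of 52: step 9. Cache: [70 52]
  9. access 52: HIT. Next use of 52: step 16. Cache: [70 52]
  10. access 70: HIT. Next use of 70: step 12. Cache: [70 52]
  11. access 56: MISS. Cache: [70 52 56]
  12. access 70: HIT. Next use of 70: step 13. Cache: [70 52 56]
  13. access 70: HIT. Next use of 70: step 14. Cache: [70 52 56]
  14. access 70: HIT. Next use of 70: step 15. Cache: [70 52 56]
  15. access 70: HIT. Next use of 70: never. Cache: [70 52 56]
  16. access 52: HIT. Next use of 52: step 17. Cache: [70 52 56]
  17. access 52: HIT. Next use of 52: step 18. Cache: [70 52 56]
  18. access 52: HIT. Next use of 52: never. Cache: [70 52 56]
  19. access 25: MISS, evict 70 (next use: never). Cache: [52 56 25]
Total: 15 hits, 4 misses, 1 evictions

Answer: 1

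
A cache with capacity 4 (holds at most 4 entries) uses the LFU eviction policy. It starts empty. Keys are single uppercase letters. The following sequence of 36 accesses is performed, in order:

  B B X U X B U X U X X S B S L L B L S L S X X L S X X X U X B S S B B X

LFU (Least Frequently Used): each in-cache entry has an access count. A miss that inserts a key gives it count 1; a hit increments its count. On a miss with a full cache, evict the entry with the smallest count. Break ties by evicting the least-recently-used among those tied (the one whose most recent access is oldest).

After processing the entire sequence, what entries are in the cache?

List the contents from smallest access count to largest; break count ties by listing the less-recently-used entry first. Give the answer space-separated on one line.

LFU simulation (capacity=4):
  1. access B: MISS. Cache: [B(c=1)]
  2. access B: HIT, count now 2. Cache: [B(c=2)]
  3. access X: MISS. Cache: [X(c=1) B(c=2)]
  4. access U: MISS. Cache: [X(c=1) U(c=1) B(c=2)]
  5. access X: HIT, count now 2. Cache: [U(c=1) B(c=2) X(c=2)]
  6. access B: HIT, count now 3. Cache: [U(c=1) X(c=2) B(c=3)]
  7. access U: HIT, count now 2. Cache: [X(c=2) U(c=2) B(c=3)]
  8. access X: HIT, count now 3. Cache: [U(c=2) B(c=3) X(c=3)]
  9. access U: HIT, count now 3. Cache: [B(c=3) X(c=3) U(c=3)]
  10. access X: HIT, count now 4. Cache: [B(c=3) U(c=3) X(c=4)]
  11. access X: HIT, count now 5. Cache: [B(c=3) U(c=3) X(c=5)]
  12. access S: MISS. Cache: [S(c=1) B(c=3) U(c=3) X(c=5)]
  13. access B: HIT, count now 4. Cache: [S(c=1) U(c=3) B(c=4) X(c=5)]
  14. access S: HIT, count now 2. Cache: [S(c=2) U(c=3) B(c=4) X(c=5)]
  15. access L: MISS, evict S(c=2). Cache: [L(c=1) U(c=3) B(c=4) X(c=5)]
  16. access L: HIT, count now 2. Cache: [L(c=2) U(c=3) B(c=4) X(c=5)]
  17. access B: HIT, count now 5. Cache: [L(c=2) U(c=3) X(c=5) B(c=5)]
  18. access L: HIT, count now 3. Cache: [U(c=3) L(c=3) X(c=5) B(c=5)]
  19. access S: MISS, evict U(c=3). Cache: [S(c=1) L(c=3) X(c=5) B(c=5)]
  20. access L: HIT, count now 4. Cache: [S(c=1) L(c=4) X(c=5) B(c=5)]
  21. access S: HIT, count now 2. Cache: [S(c=2) L(c=4) X(c=5) B(c=5)]
  22. access X: HIT, count now 6. Cache: [S(c=2) L(c=4) B(c=5) X(c=6)]
  23. access X: HIT, count now 7. Cache: [S(c=2) L(c=4) B(c=5) X(c=7)]
  24. access L: HIT, count now 5. Cache: [S(c=2) B(c=5) L(c=5) X(c=7)]
  25. access S: HIT, count now 3. Cache: [S(c=3) B(c=5) L(c=5) X(c=7)]
  26. access X: HIT, count now 8. Cache: [S(c=3) B(c=5) L(c=5) X(c=8)]
  27. access X: HIT, count now 9. Cache: [S(c=3) B(c=5) L(c=5) X(c=9)]
  28. access X: HIT, count now 10. Cache: [S(c=3) B(c=5) L(c=5) X(c=10)]
  29. access U: MISS, evict S(c=3). Cache: [U(c=1) B(c=5) L(c=5) X(c=10)]
  30. access X: HIT, count now 11. Cache: [U(c=1) B(c=5) L(c=5) X(c=11)]
  31. access B: HIT, count now 6. Cache: [U(c=1) L(c=5) B(c=6) X(c=11)]
  32. access S: MISS, evict U(c=1). Cache: [S(c=1) L(c=5) B(c=6) X(c=11)]
  33. access S: HIT, count now 2. Cache: [S(c=2) L(c=5) B(c=6) X(c=11)]
  34. access B: HIT, count now 7. Cache: [S(c=2) L(c=5) B(c=7) X(c=11)]
  35. access B: HIT, count now 8. Cache: [S(c=2) L(c=5) B(c=8) X(c=11)]
  36. access X: HIT, count now 12. Cache: [S(c=2) L(c=5) B(c=8) X(c=12)]
Total: 28 hits, 8 misses, 4 evictions

Answer: S L B X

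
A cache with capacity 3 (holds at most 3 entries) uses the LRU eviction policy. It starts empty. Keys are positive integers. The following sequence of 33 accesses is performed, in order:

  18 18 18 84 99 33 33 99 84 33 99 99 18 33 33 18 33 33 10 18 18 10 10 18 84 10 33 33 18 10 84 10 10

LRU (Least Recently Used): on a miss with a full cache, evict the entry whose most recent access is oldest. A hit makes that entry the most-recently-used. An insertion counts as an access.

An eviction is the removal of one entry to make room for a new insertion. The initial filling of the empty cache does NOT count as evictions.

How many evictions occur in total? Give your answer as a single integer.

Answer: 7

Derivation:
LRU simulation (capacity=3):
  1. access 18: MISS. Cache (LRU->MRU): [18]
  2. access 18: HIT. Cache (LRU->MRU): [18]
  3. access 18: HIT. Cache (LRU->MRU): [18]
  4. access 84: MISS. Cache (LRU->MRU): [18 84]
  5. access 99: MISS. Cache (LRU->MRU): [18 84 99]
  6. access 33: MISS, evict 18. Cache (LRU->MRU): [84 99 33]
  7. access 33: HIT. Cache (LRU->MRU): [84 99 33]
  8. access 99: HIT. Cache (LRU->MRU): [84 33 99]
  9. access 84: HIT. Cache (LRU->MRU): [33 99 84]
  10. access 33: HIT. Cache (LRU->MRU): [99 84 33]
  11. access 99: HIT. Cache (LRU->MRU): [84 33 99]
  12. access 99: HIT. Cache (LRU->MRU): [84 33 99]
  13. access 18: MISS, evict 84. Cache (LRU->MRU): [33 99 18]
  14. access 33: HIT. Cache (LRU->MRU): [99 18 33]
  15. access 33: HIT. Cache (LRU->MRU): [99 18 33]
  16. access 18: HIT. Cache (LRU->MRU): [99 33 18]
  17. access 33: HIT. Cache (LRU->MRU): [99 18 33]
  18. access 33: HIT. Cache (LRU->MRU): [99 18 33]
  19. access 10: MISS, evict 99. Cache (LRU->MRU): [18 33 10]
  20. access 18: HIT. Cache (LRU->MRU): [33 10 18]
  21. access 18: HIT. Cache (LRU->MRU): [33 10 18]
  22. access 10: HIT. Cache (LRU->MRU): [33 18 10]
  23. access 10: HIT. Cache (LRU->MRU): [33 18 10]
  24. access 18: HIT. Cache (LRU->MRU): [33 10 18]
  25. access 84: MISS, evict 33. Cache (LRU->MRU): [10 18 84]
  26. access 10: HIT. Cache (LRU->MRU): [18 84 10]
  27. access 33: MISS, evict 18. Cache (LRU->MRU): [84 10 33]
  28. access 33: HIT. Cache (LRU->MRU): [84 10 33]
  29. access 18: MISS, evict 84. Cache (LRU->MRU): [10 33 18]
  30. access 10: HIT. Cache (LRU->MRU): [33 18 10]
  31. access 84: MISS, evict 33. Cache (LRU->MRU): [18 10 84]
  32. access 10: HIT. Cache (LRU->MRU): [18 84 10]
  33. access 10: HIT. Cache (LRU->MRU): [18 84 10]
Total: 23 hits, 10 misses, 7 evictions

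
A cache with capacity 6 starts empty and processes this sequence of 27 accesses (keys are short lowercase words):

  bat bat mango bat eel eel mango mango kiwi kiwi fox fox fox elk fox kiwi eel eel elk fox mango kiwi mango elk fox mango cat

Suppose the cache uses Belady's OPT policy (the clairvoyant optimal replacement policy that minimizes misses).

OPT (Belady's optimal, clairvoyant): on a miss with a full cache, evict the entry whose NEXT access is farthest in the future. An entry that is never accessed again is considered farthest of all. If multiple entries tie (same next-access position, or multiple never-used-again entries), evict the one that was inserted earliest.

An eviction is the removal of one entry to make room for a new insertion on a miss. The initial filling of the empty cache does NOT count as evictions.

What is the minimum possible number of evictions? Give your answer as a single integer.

Answer: 1

Derivation:
OPT (Belady) simulation (capacity=6):
  1. access bat: MISS. Cache: [bat]
  2. access bat: HIT. Next use of bat: step 4. Cache: [bat]
  3. access mango: MISS. Cache: [bat mango]
  4. access bat: HIT. Next use of bat: never. Cache: [bat mango]
  5. access eel: MISS. Cache: [bat mango eel]
  6. access eel: HIT. Next use of eel: step 17. Cache: [bat mango eel]
  7. access mango: HIT. Next use of mango: step 8. Cache: [bat mango eel]
  8. access mango: HIT. Next use of mango: step 21. Cache: [bat mango eel]
  9. access kiwi: MISS. Cache: [bat mango eel kiwi]
  10. access kiwi: HIT. Next use of kiwi: step 16. Cache: [bat mango eel kiwi]
  11. access fox: MISS. Cache: [bat mango eel kiwi fox]
  12. access fox: HIT. Next use of fox: step 13. Cache: [bat mango eel kiwi fox]
  13. access fox: HIT. Next use of fox: step 15. Cache: [bat mango eel kiwi fox]
  14. access elk: MISS. Cache: [bat mango eel kiwi fox elk]
  15. access fox: HIT. Next use of fox: step 20. Cache: [bat mango eel kiwi fox elk]
  16. access kiwi: HIT. Next use of kiwi: step 22. Cache: [bat mango eel kiwi fox elk]
  17. access eel: HIT. Next use of eel: step 18. Cache: [bat mango eel kiwi fox elk]
  18. access eel: HIT. Next use of eel: never. Cache: [bat mango eel kiwi fox elk]
  19. access elk: HIT. Next use of elk: step 24. Cache: [bat mango eel kiwi fox elk]
  20. access fox: HIT. Next use of fox: step 25. Cache: [bat mango eel kiwi fox elk]
  21. access mango: HIT. Next use of mango: step 23. Cache: [bat mango eel kiwi fox elk]
  22. access kiwi: HIT. Next use of kiwi: never. Cache: [bat mango eel kiwi fox elk]
  23. access mango: HIT. Next use of mango: step 26. Cache: [bat mango eel kiwi fox elk]
  24. access elk: HIT. Next use of elk: never. Cache: [bat mango eel kiwi fox elk]
  25. access fox: HIT. Next use of fox: never. Cache: [bat mango eel kiwi fox elk]
  26. access mango: HIT. Next use of mango: never. Cache: [bat mango eel kiwi fox elk]
  27. access cat: MISS, evict bat (next use: never). Cache: [mango eel kiwi fox elk cat]
Total: 20 hits, 7 misses, 1 evictions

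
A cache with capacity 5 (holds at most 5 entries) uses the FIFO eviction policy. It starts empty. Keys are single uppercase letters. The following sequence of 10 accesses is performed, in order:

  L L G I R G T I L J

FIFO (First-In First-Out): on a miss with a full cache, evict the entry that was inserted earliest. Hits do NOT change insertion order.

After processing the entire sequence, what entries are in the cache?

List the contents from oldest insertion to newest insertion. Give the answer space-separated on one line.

Answer: G I R T J

Derivation:
FIFO simulation (capacity=5):
  1. access L: MISS. Cache (old->new): [L]
  2. access L: HIT. Cache (old->new): [L]
  3. access G: MISS. Cache (old->new): [L G]
  4. access I: MISS. Cache (old->new): [L G I]
  5. access R: MISS. Cache (old->new): [L G I R]
  6. access G: HIT. Cache (old->new): [L G I R]
  7. access T: MISS. Cache (old->new): [L G I R T]
  8. access I: HIT. Cache (old->new): [L G I R T]
  9. access L: HIT. Cache (old->new): [L G I R T]
  10. access J: MISS, evict L. Cache (old->new): [G I R T J]
Total: 4 hits, 6 misses, 1 evictions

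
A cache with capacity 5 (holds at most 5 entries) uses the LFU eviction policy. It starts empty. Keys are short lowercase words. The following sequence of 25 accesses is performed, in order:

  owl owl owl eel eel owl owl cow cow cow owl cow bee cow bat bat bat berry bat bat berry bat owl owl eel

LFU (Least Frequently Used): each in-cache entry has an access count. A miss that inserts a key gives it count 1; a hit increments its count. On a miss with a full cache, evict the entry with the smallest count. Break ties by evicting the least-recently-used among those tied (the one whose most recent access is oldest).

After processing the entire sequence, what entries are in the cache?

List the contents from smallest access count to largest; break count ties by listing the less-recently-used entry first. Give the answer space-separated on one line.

LFU simulation (capacity=5):
  1. access owl: MISS. Cache: [owl(c=1)]
  2. access owl: HIT, count now 2. Cache: [owl(c=2)]
  3. access owl: HIT, count now 3. Cache: [owl(c=3)]
  4. access eel: MISS. Cache: [eel(c=1) owl(c=3)]
  5. access eel: HIT, count now 2. Cache: [eel(c=2) owl(c=3)]
  6. access owl: HIT, count now 4. Cache: [eel(c=2) owl(c=4)]
  7. access owl: HIT, count now 5. Cache: [eel(c=2) owl(c=5)]
  8. access cow: MISS. Cache: [cow(c=1) eel(c=2) owl(c=5)]
  9. access cow: HIT, count now 2. Cache: [eel(c=2) cow(c=2) owl(c=5)]
  10. access cow: HIT, count now 3. Cache: [eel(c=2) cow(c=3) owl(c=5)]
  11. access owl: HIT, count now 6. Cache: [eel(c=2) cow(c=3) owl(c=6)]
  12. access cow: HIT, count now 4. Cache: [eel(c=2) cow(c=4) owl(c=6)]
  13. access bee: MISS. Cache: [bee(c=1) eel(c=2) cow(c=4) owl(c=6)]
  14. access cow: HIT, count now 5. Cache: [bee(c=1) eel(c=2) cow(c=5) owl(c=6)]
  15. access bat: MISS. Cache: [bee(c=1) bat(c=1) eel(c=2) cow(c=5) owl(c=6)]
  16. access bat: HIT, count now 2. Cache: [bee(c=1) eel(c=2) bat(c=2) cow(c=5) owl(c=6)]
  17. access bat: HIT, count now 3. Cache: [bee(c=1) eel(c=2) bat(c=3) cow(c=5) owl(c=6)]
  18. access berry: MISS, evict bee(c=1). Cache: [berry(c=1) eel(c=2) bat(c=3) cow(c=5) owl(c=6)]
  19. access bat: HIT, count now 4. Cache: [berry(c=1) eel(c=2) bat(c=4) cow(c=5) owl(c=6)]
  20. access bat: HIT, count now 5. Cache: [berry(c=1) eel(c=2) cow(c=5) bat(c=5) owl(c=6)]
  21. access berry: HIT, count now 2. Cache: [eel(c=2) berry(c=2) cow(c=5) bat(c=5) owl(c=6)]
  22. access bat: HIT, count now 6. Cache: [eel(c=2) berry(c=2) cow(c=5) owl(c=6) bat(c=6)]
  23. access owl: HIT, count now 7. Cache: [eel(c=2) berry(c=2) cow(c=5) bat(c=6) owl(c=7)]
  24. access owl: HIT, count now 8. Cache: [eel(c=2) berry(c=2) cow(c=5) bat(c=6) owl(c=8)]
  25. access eel: HIT, count now 3. Cache: [berry(c=2) eel(c=3) cow(c=5) bat(c=6) owl(c=8)]
Total: 19 hits, 6 misses, 1 evictions

Answer: berry eel cow bat owl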